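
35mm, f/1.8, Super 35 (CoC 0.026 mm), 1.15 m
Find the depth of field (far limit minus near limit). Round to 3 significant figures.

Hyperfocal distance H = f²/(N·c) + f = 35²/(1.8 × 0.026) + 35 = 1225/0.0468 + 35 ≈ 26210.2 mm ≈ 26.21 m.
Near limit Dn = s·(H − f)/(H + s − 2f) = 1150 × (26210.2 − 35) / (26210.2 + 1150 − 2 × 35) = 1150 × 26175.2 / 27290.2 ≈ 1103.014 mm.
Far limit Df = s·(H − f)/(H − s) = 1150 × (26210.2 − 35) / (26210.2 − 1150) = 1150 × 26175.2 / 25060.2 ≈ 1201.167 mm.
Depth of field = Df − Dn = 1201.167 − 1103.014 ≈ 98.153 mm.

98.2 mm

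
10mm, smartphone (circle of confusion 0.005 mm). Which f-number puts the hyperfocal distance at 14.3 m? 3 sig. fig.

f/1.40

Rearrange H = f²/(N·c) + f for N: N = f² / ((H − f)·c).
N = 10² / ((14300 − 10) × 0.005) = 100 / 71.45 ≈ 1.40.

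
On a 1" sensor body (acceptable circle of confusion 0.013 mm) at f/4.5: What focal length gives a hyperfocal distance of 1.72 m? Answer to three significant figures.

10.0 mm

From H = f²/(N·c) + f, with f ≪ H: f ≈ √(H·N·c) = √(1720 × 4.5 × 0.013) = √100.62 ≈ 10.03 mm.
The +f correction barely moves this — solving exactly, f² + N·c·f − N·c·H = 0 ⇒ f = (−N·c + √((N·c)² + 4·N·c·H))/2 = (−0.0585 + √402.48)/2 ≈ 10.002 mm, so f ≈ 10.0 mm.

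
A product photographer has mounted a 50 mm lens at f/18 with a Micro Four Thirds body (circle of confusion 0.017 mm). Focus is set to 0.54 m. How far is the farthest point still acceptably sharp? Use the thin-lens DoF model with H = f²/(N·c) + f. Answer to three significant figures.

Hyperfocal distance H = f²/(N·c) + f = 50²/(18 × 0.017) + 50 = 2500/0.306 + 50 ≈ 8219.9 mm ≈ 8.220 m.
Far limit Df = s·(H − f)/(H − s) = 540 × (8219.9 − 50) / (8219.9 − 540) = 540 × 8169.9 / 7679.9 ≈ 574.45 mm ≈ 0.574 m.

0.574 m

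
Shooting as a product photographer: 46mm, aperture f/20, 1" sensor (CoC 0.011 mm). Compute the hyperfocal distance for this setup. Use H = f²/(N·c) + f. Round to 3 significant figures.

9.66 m

Hyperfocal distance H = f²/(N·c) + f = 46²/(20 × 0.011) + 46 = 2116/0.22 + 46 ≈ 9664.2 mm ≈ 9.66 m.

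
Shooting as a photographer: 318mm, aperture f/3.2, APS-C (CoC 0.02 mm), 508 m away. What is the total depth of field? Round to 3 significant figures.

Hyperfocal distance H = f²/(N·c) + f = 318²/(3.2 × 0.02) + 318 = 101124/0.064 + 318 ≈ 1580380.5 mm ≈ 1580 m.
Near limit Dn = s·(H − f)/(H + s − 2f) = 508000 × (1580380.5 − 318) / (1580380.5 + 508000 − 2 × 318) = 508000 × 1580062.5 / 2087744.5 ≈ 384468 mm.
Far limit Df = s·(H − f)/(H − s) = 508000 × (1580380.5 − 318) / (1580380.5 − 508000) = 508000 × 1580062.5 / 1072380.5 ≈ 748495 mm.
Depth of field = Df − Dn = 748495 − 384468 ≈ 364027 mm ≈ 364 m.

364 m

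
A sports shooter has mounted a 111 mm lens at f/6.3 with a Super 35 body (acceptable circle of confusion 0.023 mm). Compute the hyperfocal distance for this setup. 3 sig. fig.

85.1 m

Hyperfocal distance H = f²/(N·c) + f = 111²/(6.3 × 0.023) + 111 = 12321/0.1449 + 111 ≈ 85142.1 mm ≈ 85.1 m.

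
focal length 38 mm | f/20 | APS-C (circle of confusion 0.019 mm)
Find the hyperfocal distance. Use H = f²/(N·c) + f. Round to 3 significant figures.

Hyperfocal distance H = f²/(N·c) + f = 38²/(20 × 0.019) + 38 = 1444/0.38 + 38 ≈ 3838.0 mm ≈ 3.84 m.

3.84 m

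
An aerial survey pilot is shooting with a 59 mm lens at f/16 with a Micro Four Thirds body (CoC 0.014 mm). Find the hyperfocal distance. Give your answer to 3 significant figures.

Hyperfocal distance H = f²/(N·c) + f = 59²/(16 × 0.014) + 59 = 3481/0.224 + 59 ≈ 15599.2 mm ≈ 15.6 m.

15.6 m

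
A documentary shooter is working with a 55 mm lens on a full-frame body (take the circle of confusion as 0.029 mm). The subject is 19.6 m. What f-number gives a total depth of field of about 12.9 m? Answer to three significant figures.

f/1.60

Write h = H − f = f²/(N·c). The thin-lens limits are Dn = s·h/(h + (s−f)) and Df = s·h/(h − (s−f)), so DoF = Df − Dn = 2·s·(s−f)·h / (h² − (s−f)²).
That is a quadratic in h: DoF·h² − 2·s·(s−f)·h − DoF·(s−f)² = 0 ⇒ h = (s−f)·(s + √(s² + DoF²)) / DoF = 19545 × (19600 + √(19600² + 12900²)) / 12900 = 19545 × (19600 + 23464.2) / 12900 ≈ 65247 mm.
Then N = f²/(c·h) = 55² / (0.029 × 65247) = 3025 / 1892.2 ≈ 1.60.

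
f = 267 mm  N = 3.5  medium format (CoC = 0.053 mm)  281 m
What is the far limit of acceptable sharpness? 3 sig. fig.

Hyperfocal distance H = f²/(N·c) + f = 267²/(3.5 × 0.053) + 267 = 71289/0.1855 + 267 ≈ 384574.3 mm ≈ 384.6 m.
Far limit Df = s·(H − f)/(H − s) = 281000 × (384574.3 − 267) / (384574.3 − 281000) = 281000 × 384307.3 / 103574.3 ≈ 1042637 mm ≈ 1040 m.

1040 m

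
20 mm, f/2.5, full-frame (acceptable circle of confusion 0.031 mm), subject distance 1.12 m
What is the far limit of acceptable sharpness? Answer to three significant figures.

Hyperfocal distance H = f²/(N·c) + f = 20²/(2.5 × 0.031) + 20 = 400/0.0775 + 20 ≈ 5181.3 mm ≈ 5.181 m.
Far limit Df = s·(H − f)/(H − s) = 1120 × (5181.3 − 20) / (5181.3 − 1120) = 1120 × 5161.3 / 4061.3 ≈ 1423.4 mm ≈ 1.42 m.

1.42 m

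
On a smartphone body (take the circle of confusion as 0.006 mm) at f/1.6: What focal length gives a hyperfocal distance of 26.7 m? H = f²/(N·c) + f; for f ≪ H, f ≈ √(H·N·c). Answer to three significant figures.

16.0 mm

From H = f²/(N·c) + f, with f ≪ H: f ≈ √(H·N·c) = √(26700 × 1.6 × 0.006) = √256.32 ≈ 16.01 mm.
The +f correction barely moves this — solving exactly, f² + N·c·f − N·c·H = 0 ⇒ f = (−N·c + √((N·c)² + 4·N·c·H))/2 = (−0.0096 + √1025.3)/2 ≈ 16.005 mm, so f ≈ 16.0 mm.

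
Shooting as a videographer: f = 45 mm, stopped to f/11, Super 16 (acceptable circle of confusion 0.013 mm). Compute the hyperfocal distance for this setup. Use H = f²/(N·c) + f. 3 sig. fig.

14.2 m

Hyperfocal distance H = f²/(N·c) + f = 45²/(11 × 0.013) + 45 = 2025/0.143 + 45 ≈ 14205.8 mm ≈ 14.2 m.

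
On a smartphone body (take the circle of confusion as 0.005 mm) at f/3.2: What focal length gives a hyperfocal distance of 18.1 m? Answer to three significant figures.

17.0 mm

From H = f²/(N·c) + f, with f ≪ H: f ≈ √(H·N·c) = √(18100 × 3.2 × 0.005) = √289.60 ≈ 17.02 mm.
The +f correction barely moves this — solving exactly, f² + N·c·f − N·c·H = 0 ⇒ f = (−N·c + √((N·c)² + 4·N·c·H))/2 = (−0.016 + √1158.4)/2 ≈ 17.010 mm, so f ≈ 17.0 mm.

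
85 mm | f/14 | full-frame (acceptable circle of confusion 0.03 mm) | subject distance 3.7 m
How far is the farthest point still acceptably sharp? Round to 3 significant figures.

Hyperfocal distance H = f²/(N·c) + f = 85²/(14 × 0.03) + 85 = 7225/0.42 + 85 ≈ 17287.4 mm ≈ 17.29 m.
Far limit Df = s·(H − f)/(H − s) = 3700 × (17287.4 − 85) / (17287.4 − 3700) = 3700 × 17202.4 / 13587.4 ≈ 4684.4 mm ≈ 4.68 m.

4.68 m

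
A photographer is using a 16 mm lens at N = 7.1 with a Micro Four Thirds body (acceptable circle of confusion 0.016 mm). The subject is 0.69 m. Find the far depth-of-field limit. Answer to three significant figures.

0.984 m

Hyperfocal distance H = f²/(N·c) + f = 16²/(7.1 × 0.016) + 16 = 256/0.1136 + 16 ≈ 2269.5 mm ≈ 2.270 m.
Far limit Df = s·(H − f)/(H − s) = 690 × (2269.5 − 16) / (2269.5 − 690) = 690 × 2253.5 / 1579.5 ≈ 984.43 mm ≈ 0.984 m.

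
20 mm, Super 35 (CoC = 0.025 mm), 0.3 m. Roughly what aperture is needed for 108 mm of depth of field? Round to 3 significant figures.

f/9.97

Write h = H − f = f²/(N·c). The thin-lens limits are Dn = s·h/(h + (s−f)) and Df = s·h/(h − (s−f)), so DoF = Df − Dn = 2·s·(s−f)·h / (h² − (s−f)²).
That is a quadratic in h: DoF·h² − 2·s·(s−f)·h − DoF·(s−f)² = 0 ⇒ h = (s−f)·(s + √(s² + DoF²)) / DoF = 280 × (300 + √(300² + 108²)) / 108 = 280 × (300 + 318.848) / 108 ≈ 1604.4 mm.
Then N = f²/(c·h) = 20² / (0.025 × 1604.4) = 400 / 40.111 ≈ 9.97.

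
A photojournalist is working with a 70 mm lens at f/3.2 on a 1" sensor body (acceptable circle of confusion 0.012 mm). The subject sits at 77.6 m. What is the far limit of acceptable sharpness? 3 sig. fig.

198 m

Hyperfocal distance H = f²/(N·c) + f = 70²/(3.2 × 0.012) + 70 = 4900/0.0384 + 70 ≈ 127674.2 mm ≈ 127.7 m.
Far limit Df = s·(H − f)/(H − s) = 77600 × (127674.2 − 70) / (127674.2 − 77600) = 77600 × 127604.2 / 50074.2 ≈ 197748 mm ≈ 198 m.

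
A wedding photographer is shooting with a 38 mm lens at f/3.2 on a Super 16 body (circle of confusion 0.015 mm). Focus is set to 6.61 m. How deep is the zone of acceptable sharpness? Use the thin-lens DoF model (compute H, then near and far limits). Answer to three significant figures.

3.03 m

Hyperfocal distance H = f²/(N·c) + f = 38²/(3.2 × 0.015) + 38 = 1444/0.048 + 38 ≈ 30121.3 mm ≈ 30.12 m.
Near limit Dn = s·(H − f)/(H + s − 2f) = 6610 × (30121.3 − 38) / (30121.3 + 6610 − 2 × 38) = 6610 × 30083.3 / 36655.3 ≈ 5424.9 mm.
Far limit Df = s·(H − f)/(H − s) = 6610 × (30121.3 − 38) / (30121.3 − 6610) = 6610 × 30083.3 / 23511.3 ≈ 8457.7 mm.
Depth of field = Df − Dn = 8457.7 − 5424.9 ≈ 3032.8 mm ≈ 3.03 m.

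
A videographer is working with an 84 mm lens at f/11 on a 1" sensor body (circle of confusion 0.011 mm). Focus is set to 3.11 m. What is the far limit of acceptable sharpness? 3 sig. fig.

Hyperfocal distance H = f²/(N·c) + f = 84²/(11 × 0.011) + 84 = 7056/0.121 + 84 ≈ 58398.0 mm ≈ 58.40 m.
Far limit Df = s·(H − f)/(H − s) = 3110 × (58398.0 − 84) / (58398.0 − 3110) = 3110 × 58314.0 / 55288.0 ≈ 3280.2 mm ≈ 3.28 m.

3.28 m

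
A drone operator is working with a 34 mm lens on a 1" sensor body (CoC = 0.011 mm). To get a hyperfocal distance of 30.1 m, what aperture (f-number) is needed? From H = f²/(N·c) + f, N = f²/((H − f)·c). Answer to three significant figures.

Rearrange H = f²/(N·c) + f for N: N = f² / ((H − f)·c).
N = 34² / ((30100 − 34) × 0.011) = 1156 / 330.7 ≈ 3.50.

f/3.50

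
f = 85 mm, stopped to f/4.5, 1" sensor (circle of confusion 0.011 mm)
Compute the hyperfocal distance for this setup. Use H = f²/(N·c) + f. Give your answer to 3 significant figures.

146 m

Hyperfocal distance H = f²/(N·c) + f = 85²/(4.5 × 0.011) + 85 = 7225/0.0495 + 85 ≈ 146044.6 mm ≈ 146 m.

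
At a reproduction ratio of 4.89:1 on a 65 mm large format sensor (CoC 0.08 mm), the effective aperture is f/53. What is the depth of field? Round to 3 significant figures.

At magnification m, DoF ≈ 2·N_eff·c/m² = 2 × 53 × 0.08 / 4.89² = 8.48 / 23.91 ≈ 0.355 mm.

0.355 mm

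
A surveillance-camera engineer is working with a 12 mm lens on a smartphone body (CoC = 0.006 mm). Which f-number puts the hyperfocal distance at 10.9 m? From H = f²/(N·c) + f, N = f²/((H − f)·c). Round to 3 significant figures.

f/2.20

Rearrange H = f²/(N·c) + f for N: N = f² / ((H − f)·c).
N = 12² / ((10900 − 12) × 0.006) = 144 / 65.33 ≈ 2.20.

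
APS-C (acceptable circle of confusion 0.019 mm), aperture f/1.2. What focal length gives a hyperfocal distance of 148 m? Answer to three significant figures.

58.1 mm

From H = f²/(N·c) + f, with f ≪ H: f ≈ √(H·N·c) = √(148000 × 1.2 × 0.019) = √3374.4 ≈ 58.09 mm.
The +f correction barely moves this — solving exactly, f² + N·c·f − N·c·H = 0 ⇒ f = (−N·c + √((N·c)² + 4·N·c·H))/2 = (−0.0228 + √13498)/2 ≈ 58.078 mm, so f ≈ 58.1 mm.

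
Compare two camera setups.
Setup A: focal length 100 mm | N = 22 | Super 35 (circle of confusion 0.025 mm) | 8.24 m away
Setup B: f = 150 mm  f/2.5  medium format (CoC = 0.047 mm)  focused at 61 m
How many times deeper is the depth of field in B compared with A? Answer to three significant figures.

4.67

Setup A: H = 100²/(22×0.025) + 100 ≈ 18281.8 mm; DoF = Df − Dn = 14919.4 − 5691.8 ≈ 9227.6 mm.
Setup B: H = 150²/(2.5×0.047) + 150 ≈ 191639.4 mm; DoF = Df − Dn = 89413 − 46290 ≈ 43123 mm.
Ratio = 43123 / 9227.6 ≈ 4.67.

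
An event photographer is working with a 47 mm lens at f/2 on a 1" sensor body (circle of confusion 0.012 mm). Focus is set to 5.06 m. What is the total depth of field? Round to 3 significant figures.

Hyperfocal distance H = f²/(N·c) + f = 47²/(2 × 0.012) + 47 = 2209/0.024 + 47 ≈ 92088.7 mm ≈ 92.09 m.
Near limit Dn = s·(H − f)/(H + s − 2f) = 5060 × (92088.7 − 47) / (92088.7 + 5060 − 2 × 47) = 5060 × 92041.7 / 97054.7 ≈ 4798.64 mm.
Far limit Df = s·(H − f)/(H − s) = 5060 × (92088.7 − 47) / (92088.7 − 5060) = 5060 × 92041.7 / 87028.7 ≈ 5351.46 mm.
Depth of field = Df − Dn = 5351.46 − 4798.64 ≈ 552.82 mm ≈ 0.553 m.

0.553 m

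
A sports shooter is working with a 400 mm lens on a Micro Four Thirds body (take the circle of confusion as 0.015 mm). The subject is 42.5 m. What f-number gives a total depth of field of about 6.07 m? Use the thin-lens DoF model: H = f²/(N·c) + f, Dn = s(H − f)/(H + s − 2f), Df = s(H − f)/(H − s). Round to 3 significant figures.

Write h = H − f = f²/(N·c). The thin-lens limits are Dn = s·h/(h + (s−f)) and Df = s·h/(h − (s−f)), so DoF = Df − Dn = 2·s·(s−f)·h / (h² − (s−f)²).
That is a quadratic in h: DoF·h² − 2·s·(s−f)·h − DoF·(s−f)² = 0 ⇒ h = (s−f)·(s + √(s² + DoF²)) / DoF = 42100 × (42500 + √(42500² + 6070²)) / 6070 = 42100 × (42500 + 42931.3) / 6070 ≈ 592530 mm.
Then N = f²/(c·h) = 400² / (0.015 × 592530) = 160000 / 8887.9 ≈ 18.

f/18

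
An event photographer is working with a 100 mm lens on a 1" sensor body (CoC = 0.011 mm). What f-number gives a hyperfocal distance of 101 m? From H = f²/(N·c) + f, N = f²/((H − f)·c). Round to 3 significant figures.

Rearrange H = f²/(N·c) + f for N: N = f² / ((H − f)·c).
N = 100² / ((101000 − 100) × 0.011) = 10000 / 1110 ≈ 9.01.

f/9.01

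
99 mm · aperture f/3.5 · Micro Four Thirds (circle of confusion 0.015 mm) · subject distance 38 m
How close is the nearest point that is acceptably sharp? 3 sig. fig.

Hyperfocal distance H = f²/(N·c) + f = 99²/(3.5 × 0.015) + 99 = 9801/0.0525 + 99 ≈ 186784.7 mm ≈ 186.8 m.
Near limit Dn = s·(H − f)/(H + s − 2f) = 38000 × (186784.7 − 99) / (186784.7 + 38000 − 2 × 99) = 38000 × 186685.7 / 224586.7 ≈ 31587 mm ≈ 31.6 m.

31.6 m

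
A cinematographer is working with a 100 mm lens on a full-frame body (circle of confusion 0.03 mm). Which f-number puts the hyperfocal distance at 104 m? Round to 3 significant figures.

f/3.21

Rearrange H = f²/(N·c) + f for N: N = f² / ((H − f)·c).
N = 100² / ((104000 − 100) × 0.03) = 10000 / 3117 ≈ 3.21.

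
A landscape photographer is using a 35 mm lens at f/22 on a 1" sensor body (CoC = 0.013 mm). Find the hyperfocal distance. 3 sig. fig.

4.32 m

Hyperfocal distance H = f²/(N·c) + f = 35²/(22 × 0.013) + 35 = 1225/0.286 + 35 ≈ 4318.2 mm ≈ 4.32 m.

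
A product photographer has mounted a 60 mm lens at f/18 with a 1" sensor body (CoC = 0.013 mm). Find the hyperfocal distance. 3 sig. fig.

15.4 m

Hyperfocal distance H = f²/(N·c) + f = 60²/(18 × 0.013) + 60 = 3600/0.234 + 60 ≈ 15444.6 mm ≈ 15.4 m.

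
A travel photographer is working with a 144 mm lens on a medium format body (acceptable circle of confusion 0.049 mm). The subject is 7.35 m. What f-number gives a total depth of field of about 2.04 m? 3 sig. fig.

f/8

Write h = H − f = f²/(N·c). The thin-lens limits are Dn = s·h/(h + (s−f)) and Df = s·h/(h − (s−f)), so DoF = Df − Dn = 2·s·(s−f)·h / (h² − (s−f)²).
That is a quadratic in h: DoF·h² − 2·s·(s−f)·h − DoF·(s−f)² = 0 ⇒ h = (s−f)·(s + √(s² + DoF²)) / DoF = 7206 × (7350 + √(7350² + 2040²)) / 2040 = 7206 × (7350 + 7627.85) / 2040 ≈ 52907 mm.
Then N = f²/(c·h) = 144² / (0.049 × 52907) = 20736 / 2592.4 ≈ 8.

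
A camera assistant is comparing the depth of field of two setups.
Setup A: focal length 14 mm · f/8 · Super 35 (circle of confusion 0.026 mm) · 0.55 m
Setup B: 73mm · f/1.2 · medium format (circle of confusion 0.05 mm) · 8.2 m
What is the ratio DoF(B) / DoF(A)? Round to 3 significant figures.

1.64

Setup A: H = 14²/(8×0.026) + 14 ≈ 956.3 mm; DoF = Df − Dn = 1275.56 − 350.58 ≈ 924.98 mm.
Setup B: H = 73²/(1.2×0.05) + 73 ≈ 88889.7 mm; DoF = Df − Dn = 9025.9 − 7512.6 ≈ 1513.3 mm.
Ratio = 1513.3 / 924.98 ≈ 1.64.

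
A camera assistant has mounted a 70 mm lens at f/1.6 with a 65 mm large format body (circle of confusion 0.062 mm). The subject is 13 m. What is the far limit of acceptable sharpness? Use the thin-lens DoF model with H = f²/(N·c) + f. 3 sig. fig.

Hyperfocal distance H = f²/(N·c) + f = 70²/(1.6 × 0.062) + 70 = 4900/0.0992 + 70 ≈ 49465.2 mm ≈ 49.47 m.
Far limit Df = s·(H − f)/(H − s) = 13000 × (49465.2 − 70) / (49465.2 − 13000) = 13000 × 49395.2 / 36465.2 ≈ 17610 mm ≈ 17.6 m.

17.6 m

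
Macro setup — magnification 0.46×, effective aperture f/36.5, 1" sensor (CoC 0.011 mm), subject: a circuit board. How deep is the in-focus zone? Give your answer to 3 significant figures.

3.79 mm

At magnification m, DoF ≈ 2·N_eff·c/m² = 2 × 36.5 × 0.011 / 0.46² = 0.803 / 0.2116 ≈ 3.79 mm.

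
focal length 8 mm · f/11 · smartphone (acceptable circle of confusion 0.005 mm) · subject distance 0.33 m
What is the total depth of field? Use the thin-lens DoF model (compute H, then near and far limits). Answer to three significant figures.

198 mm

Hyperfocal distance H = f²/(N·c) + f = 8²/(11 × 0.005) + 8 = 64/0.055 + 8 ≈ 1171.6 mm ≈ 1.172 m.
Near limit Dn = s·(H − f)/(H + s − 2f) = 330 × (1171.6 − 8) / (1171.6 + 330 − 2 × 8) = 330 × 1163.6 / 1485.6 ≈ 258.48 mm.
Far limit Df = s·(H − f)/(H − s) = 330 × (1171.6 − 8) / (1171.6 − 330) = 330 × 1163.6 / 841.6 ≈ 456.25 mm.
Depth of field = Df − Dn = 456.25 − 258.48 ≈ 197.77 mm.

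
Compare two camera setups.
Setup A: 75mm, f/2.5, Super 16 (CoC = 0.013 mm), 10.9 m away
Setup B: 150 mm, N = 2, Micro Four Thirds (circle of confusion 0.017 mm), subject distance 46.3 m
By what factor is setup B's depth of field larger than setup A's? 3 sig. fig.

4.74

Setup A: H = 75²/(2.5×0.013) + 75 ≈ 173151.9 mm; DoF = Df − Dn = 11627.2 − 10258.4 ≈ 1368.8 mm.
Setup B: H = 150²/(2×0.017) + 150 ≈ 661914.7 mm; DoF = Df − Dn = 49770.9 − 43281.6 ≈ 6489.3 mm.
Ratio = 6489.3 / 1368.8 ≈ 4.74.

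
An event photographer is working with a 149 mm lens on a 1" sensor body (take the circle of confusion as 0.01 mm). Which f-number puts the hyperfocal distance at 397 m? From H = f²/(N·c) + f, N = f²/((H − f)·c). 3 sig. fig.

f/5.59

Rearrange H = f²/(N·c) + f for N: N = f² / ((H − f)·c).
N = 149² / ((397000 − 149) × 0.01) = 22201 / 3969 ≈ 5.59.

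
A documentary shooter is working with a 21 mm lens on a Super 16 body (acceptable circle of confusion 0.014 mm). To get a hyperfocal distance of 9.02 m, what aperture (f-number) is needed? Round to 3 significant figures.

f/3.50

Rearrange H = f²/(N·c) + f for N: N = f² / ((H − f)·c).
N = 21² / ((9020 − 21) × 0.014) = 441 / 126.0 ≈ 3.50.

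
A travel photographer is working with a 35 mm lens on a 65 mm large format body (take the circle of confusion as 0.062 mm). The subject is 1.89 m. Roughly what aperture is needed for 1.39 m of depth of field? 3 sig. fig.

f/3.50

Write h = H − f = f²/(N·c). The thin-lens limits are Dn = s·h/(h + (s−f)) and Df = s·h/(h − (s−f)), so DoF = Df − Dn = 2·s·(s−f)·h / (h² − (s−f)²).
That is a quadratic in h: DoF·h² − 2·s·(s−f)·h − DoF·(s−f)² = 0 ⇒ h = (s−f)·(s + √(s² + DoF²)) / DoF = 1855 × (1890 + √(1890² + 1390²)) / 1390 = 1855 × (1890 + 2346.10) / 1390 ≈ 5653.2 mm.
Then N = f²/(c·h) = 35² / (0.062 × 5653.2) = 1225 / 350.50 ≈ 3.50.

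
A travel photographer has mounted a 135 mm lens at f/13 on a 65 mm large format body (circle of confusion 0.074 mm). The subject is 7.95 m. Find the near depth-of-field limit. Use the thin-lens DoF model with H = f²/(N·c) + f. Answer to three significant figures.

Hyperfocal distance H = f²/(N·c) + f = 135²/(13 × 0.074) + 135 = 18225/0.962 + 135 ≈ 19079.9 mm ≈ 19.08 m.
Near limit Dn = s·(H − f)/(H + s − 2f) = 7950 × (19079.9 − 135) / (19079.9 + 7950 − 2 × 135) = 7950 × 18944.9 / 26759.9 ≈ 5628.3 mm ≈ 5.63 m.

5.63 m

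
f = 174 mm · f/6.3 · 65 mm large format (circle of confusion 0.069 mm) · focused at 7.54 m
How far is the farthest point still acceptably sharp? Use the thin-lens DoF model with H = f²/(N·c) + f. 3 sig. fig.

8.43 m

Hyperfocal distance H = f²/(N·c) + f = 174²/(6.3 × 0.069) + 174 = 30276/0.4347 + 174 ≈ 69822.0 mm ≈ 69.82 m.
Far limit Df = s·(H − f)/(H − s) = 7540 × (69822.0 − 174) / (69822.0 − 7540) = 7540 × 69648.0 / 62282.0 ≈ 8431.7 mm ≈ 8.43 m.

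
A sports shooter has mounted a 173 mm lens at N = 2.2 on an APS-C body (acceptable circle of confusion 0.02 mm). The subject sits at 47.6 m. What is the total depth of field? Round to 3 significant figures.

6.67 m

Hyperfocal distance H = f²/(N·c) + f = 173²/(2.2 × 0.02) + 173 = 29929/0.044 + 173 ≈ 680377.5 mm ≈ 680.4 m.
Near limit Dn = s·(H − f)/(H + s − 2f) = 47600 × (680377.5 − 173) / (680377.5 + 47600 − 2 × 173) = 47600 × 680204.5 / 727631.5 ≈ 44497.4 mm.
Far limit Df = s·(H − f)/(H − s) = 47600 × (680377.5 − 173) / (680377.5 − 47600) = 47600 × 680204.5 / 632777.5 ≈ 51167.6 mm.
Depth of field = Df − Dn = 51167.6 − 44497.4 ≈ 6670.2 mm ≈ 6.67 m.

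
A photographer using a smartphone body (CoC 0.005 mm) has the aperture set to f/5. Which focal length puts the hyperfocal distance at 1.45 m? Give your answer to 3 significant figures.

6.01 mm

From H = f²/(N·c) + f, with f ≪ H: f ≈ √(H·N·c) = √(1450 × 5 × 0.005) = √36.250 ≈ 6.021 mm.
Exact: f² + N·c·f − N·c·H = 0 ⇒ f = (−N·c + √((N·c)² + 4·N·c·H))/2 = (−0.025 + √145.00)/2 ≈ 6.0083 mm ≈ 6.01 mm.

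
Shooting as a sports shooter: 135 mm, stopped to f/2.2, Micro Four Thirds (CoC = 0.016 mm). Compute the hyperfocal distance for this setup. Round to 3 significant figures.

518 m

Hyperfocal distance H = f²/(N·c) + f = 135²/(2.2 × 0.016) + 135 = 18225/0.0352 + 135 ≈ 517890.7 mm ≈ 518 m.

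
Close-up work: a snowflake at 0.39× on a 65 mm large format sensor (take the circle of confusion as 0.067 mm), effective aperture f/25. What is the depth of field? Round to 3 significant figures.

22.0 mm

At magnification m, DoF ≈ 2·N_eff·c/m² = 2 × 25 × 0.067 / 0.39² = 3.35 / 0.1521 ≈ 22 mm.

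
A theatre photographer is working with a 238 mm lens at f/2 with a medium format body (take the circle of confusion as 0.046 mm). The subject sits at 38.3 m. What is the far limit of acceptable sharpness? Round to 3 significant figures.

40.8 m

Hyperfocal distance H = f²/(N·c) + f = 238²/(2 × 0.046) + 238 = 56644/0.092 + 238 ≈ 615933.7 mm ≈ 615.9 m.
Far limit Df = s·(H − f)/(H − s) = 38300 × (615933.7 − 238) / (615933.7 − 38300) = 38300 × 615695.7 / 577633.7 ≈ 40824 mm ≈ 40.8 m.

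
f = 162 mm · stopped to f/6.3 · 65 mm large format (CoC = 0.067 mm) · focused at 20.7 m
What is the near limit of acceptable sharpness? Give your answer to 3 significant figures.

Hyperfocal distance H = f²/(N·c) + f = 162²/(6.3 × 0.067) + 162 = 26244/0.4221 + 162 ≈ 62336.8 mm ≈ 62.34 m.
Near limit Dn = s·(H − f)/(H + s − 2f) = 20700 × (62336.8 − 162) / (62336.8 + 20700 − 2 × 162) = 20700 × 62174.8 / 82712.8 ≈ 15560 mm ≈ 15.6 m.

15.6 m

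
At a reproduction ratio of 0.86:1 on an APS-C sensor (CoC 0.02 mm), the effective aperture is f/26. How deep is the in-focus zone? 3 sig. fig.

At magnification m, DoF ≈ 2·N_eff·c/m² = 2 × 26 × 0.02 / 0.86² = 1.04 / 0.7396 ≈ 1.41 mm.

1.41 mm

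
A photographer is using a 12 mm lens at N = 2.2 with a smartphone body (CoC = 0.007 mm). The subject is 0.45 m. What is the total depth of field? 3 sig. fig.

42.3 mm

Hyperfocal distance H = f²/(N·c) + f = 12²/(2.2 × 0.007) + 12 = 144/0.0154 + 12 ≈ 9362.6 mm ≈ 9.363 m.
Near limit Dn = s·(H − f)/(H + s − 2f) = 450 × (9362.6 − 12) / (9362.6 + 450 − 2 × 12) = 450 × 9350.6 / 9788.6 ≈ 429.864 mm.
Far limit Df = s·(H − f)/(H − s) = 450 × (9362.6 − 12) / (9362.6 − 450) = 450 × 9350.6 / 8912.6 ≈ 472.115 mm.
Depth of field = Df − Dn = 472.115 − 429.864 ≈ 42.251 mm.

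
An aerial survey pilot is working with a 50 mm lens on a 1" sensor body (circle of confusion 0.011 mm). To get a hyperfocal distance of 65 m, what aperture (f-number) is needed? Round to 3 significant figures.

f/3.50

Rearrange H = f²/(N·c) + f for N: N = f² / ((H − f)·c).
N = 50² / ((65000 − 50) × 0.011) = 2500 / 714.4 ≈ 3.50.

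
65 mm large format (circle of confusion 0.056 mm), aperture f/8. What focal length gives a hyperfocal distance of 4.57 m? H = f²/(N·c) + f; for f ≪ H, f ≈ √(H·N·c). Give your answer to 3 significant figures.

45.0 mm

From H = f²/(N·c) + f, with f ≪ H: f ≈ √(H·N·c) = √(4570 × 8 × 0.056) = √2047.4 ≈ 45.25 mm.
Exact: f² + N·c·f − N·c·H = 0 ⇒ f = (−N·c + √((N·c)² + 4·N·c·H))/2 = (−0.448 + √8189.6)/2 ≈ 45.024 mm ≈ 45.0 mm.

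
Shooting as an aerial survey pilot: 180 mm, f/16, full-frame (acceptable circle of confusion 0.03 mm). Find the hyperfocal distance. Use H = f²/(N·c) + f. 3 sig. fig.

Hyperfocal distance H = f²/(N·c) + f = 180²/(16 × 0.03) + 180 = 32400/0.48 + 180 ≈ 67680.0 mm ≈ 67.7 m.

67.7 m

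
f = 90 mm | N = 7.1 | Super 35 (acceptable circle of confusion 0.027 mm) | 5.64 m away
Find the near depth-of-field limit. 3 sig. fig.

Hyperfocal distance H = f²/(N·c) + f = 90²/(7.1 × 0.027) + 90 = 8100/0.1917 + 90 ≈ 42343.5 mm ≈ 42.34 m.
Near limit Dn = s·(H − f)/(H + s − 2f) = 5640 × (42343.5 − 90) / (42343.5 + 5640 − 2 × 90) = 5640 × 42253.5 / 47803.5 ≈ 4985.2 mm ≈ 4.99 m.

4.99 m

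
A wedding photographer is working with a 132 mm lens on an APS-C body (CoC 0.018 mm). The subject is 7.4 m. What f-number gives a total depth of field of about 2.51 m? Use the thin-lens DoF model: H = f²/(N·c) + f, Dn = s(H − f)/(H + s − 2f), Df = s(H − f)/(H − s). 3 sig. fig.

f/22

Write h = H − f = f²/(N·c). The thin-lens limits are Dn = s·h/(h + (s−f)) and Df = s·h/(h − (s−f)), so DoF = Df − Dn = 2·s·(s−f)·h / (h² − (s−f)²).
That is a quadratic in h: DoF·h² − 2·s·(s−f)·h − DoF·(s−f)² = 0 ⇒ h = (s−f)·(s + √(s² + DoF²)) / DoF = 7268 × (7400 + √(7400² + 2510²)) / 2510 = 7268 × (7400 + 7814.10) / 2510 ≈ 44054 mm.
Then N = f²/(c·h) = 132² / (0.018 × 44054) = 17424 / 792.98 ≈ 22.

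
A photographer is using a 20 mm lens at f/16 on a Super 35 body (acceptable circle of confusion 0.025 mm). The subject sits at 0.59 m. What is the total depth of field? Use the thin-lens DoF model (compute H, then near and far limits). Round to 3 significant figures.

Hyperfocal distance H = f²/(N·c) + f = 20²/(16 × 0.025) + 20 = 400/0.4 + 20 ≈ 1020.0 mm ≈ 1.020 m.
Near limit Dn = s·(H − f)/(H + s − 2f) = 590 × (1020.0 − 20) / (1020.0 + 590 − 2 × 20) = 590 × 1000.0 / 1570.0 ≈ 375.80 mm.
Far limit Df = s·(H − f)/(H − s) = 590 × (1020.0 − 20) / (1020.0 − 590) = 590 × 1000.0 / 430.0 ≈ 1372.09 mm.
Depth of field = Df − Dn = 1372.09 − 375.80 ≈ 996.29 mm ≈ 0.996 m.

0.996 m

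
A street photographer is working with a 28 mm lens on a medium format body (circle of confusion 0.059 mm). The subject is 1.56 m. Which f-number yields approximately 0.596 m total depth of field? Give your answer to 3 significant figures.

f/1.60

Write h = H − f = f²/(N·c). The thin-lens limits are Dn = s·h/(h + (s−f)) and Df = s·h/(h − (s−f)), so DoF = Df − Dn = 2·s·(s−f)·h / (h² − (s−f)²).
That is a quadratic in h: DoF·h² − 2·s·(s−f)·h − DoF·(s−f)² = 0 ⇒ h = (s−f)·(s + √(s² + DoF²)) / DoF = 1532 × (1560 + √(1560² + 596²)) / 596 = 1532 × (1560 + 1669.97) / 596 ≈ 8302.6 mm.
Then N = f²/(c·h) = 28² / (0.059 × 8302.6) = 784 / 489.85 ≈ 1.60.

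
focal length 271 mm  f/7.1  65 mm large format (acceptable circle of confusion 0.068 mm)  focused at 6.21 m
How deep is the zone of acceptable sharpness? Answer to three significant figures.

486 mm

Hyperfocal distance H = f²/(N·c) + f = 271²/(7.1 × 0.068) + 271 = 73441/0.4828 + 271 ≈ 152385.7 mm ≈ 152.4 m.
Near limit Dn = s·(H − f)/(H + s − 2f) = 6210 × (152385.7 − 271) / (152385.7 + 6210 − 2 × 271) = 6210 × 152114.7 / 158053.7 ≈ 5976.65 mm.
Far limit Df = s·(H − f)/(H − s) = 6210 × (152385.7 − 271) / (152385.7 − 6210) = 6210 × 152114.7 / 146175.7 ≈ 6462.31 mm.
Depth of field = Df − Dn = 6462.31 − 5976.65 ≈ 485.66 mm.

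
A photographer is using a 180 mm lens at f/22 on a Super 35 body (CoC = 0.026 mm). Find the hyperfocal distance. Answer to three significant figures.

56.8 m

Hyperfocal distance H = f²/(N·c) + f = 180²/(22 × 0.026) + 180 = 32400/0.572 + 180 ≈ 56823.4 mm ≈ 56.8 m.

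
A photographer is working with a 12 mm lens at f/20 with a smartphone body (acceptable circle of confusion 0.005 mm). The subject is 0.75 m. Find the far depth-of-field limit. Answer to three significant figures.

1.54 m

Hyperfocal distance H = f²/(N·c) + f = 12²/(20 × 0.005) + 12 = 144/0.1 + 12 ≈ 1452.0 mm ≈ 1.452 m.
Far limit Df = s·(H − f)/(H − s) = 750 × (1452.0 − 12) / (1452.0 − 750) = 750 × 1440.0 / 702.0 ≈ 1538.5 mm ≈ 1.54 m.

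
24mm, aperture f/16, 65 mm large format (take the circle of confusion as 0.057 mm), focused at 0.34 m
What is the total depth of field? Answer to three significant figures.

Hyperfocal distance H = f²/(N·c) + f = 24²/(16 × 0.057) + 24 = 576/0.912 + 24 ≈ 655.6 mm ≈ 0.656 m.
Near limit Dn = s·(H − f)/(H + s − 2f) = 340 × (655.6 − 24) / (655.6 + 340 − 2 × 24) = 340 × 631.6 / 947.6 ≈ 226.62 mm.
Far limit Df = s·(H − f)/(H − s) = 340 × (655.6 − 24) / (655.6 − 340) = 340 × 631.6 / 315.6 ≈ 680.45 mm.
Depth of field = Df − Dn = 680.45 − 226.62 ≈ 453.83 mm.

454 mm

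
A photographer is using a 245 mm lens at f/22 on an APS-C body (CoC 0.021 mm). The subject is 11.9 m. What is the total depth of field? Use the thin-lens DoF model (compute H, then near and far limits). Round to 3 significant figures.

2.15 m

Hyperfocal distance H = f²/(N·c) + f = 245²/(22 × 0.021) + 245 = 60025/0.462 + 245 ≈ 130169.2 mm ≈ 130.2 m.
Near limit Dn = s·(H − f)/(H + s − 2f) = 11900 × (130169.2 − 245) / (130169.2 + 11900 − 2 × 245) = 11900 × 129924.2 / 141579.2 ≈ 10920.4 mm.
Far limit Df = s·(H − f)/(H − s) = 11900 × (130169.2 − 245) / (130169.2 − 11900) = 11900 × 129924.2 / 118269.2 ≈ 13072.7 mm.
Depth of field = Df − Dn = 13072.7 − 10920.4 ≈ 2152.3 mm ≈ 2.15 m.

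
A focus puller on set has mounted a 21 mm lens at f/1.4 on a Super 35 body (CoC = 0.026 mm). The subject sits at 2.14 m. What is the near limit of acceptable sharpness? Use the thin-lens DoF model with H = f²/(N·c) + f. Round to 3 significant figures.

Hyperfocal distance H = f²/(N·c) + f = 21²/(1.4 × 0.026) + 21 = 441/0.0364 + 21 ≈ 12136.4 mm ≈ 12.14 m.
Near limit Dn = s·(H − f)/(H + s − 2f) = 2140 × (12136.4 − 21) / (12136.4 + 2140 − 2 × 21) = 2140 × 12115.4 / 14234.4 ≈ 1821.4 mm ≈ 1.82 m.

1.82 m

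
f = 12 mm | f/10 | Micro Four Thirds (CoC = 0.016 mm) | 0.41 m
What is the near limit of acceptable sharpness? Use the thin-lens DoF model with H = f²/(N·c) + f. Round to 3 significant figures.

284 mm

Hyperfocal distance H = f²/(N·c) + f = 12²/(10 × 0.016) + 12 = 144/0.16 + 12 ≈ 912.0 mm ≈ 0.912 m.
Near limit Dn = s·(H − f)/(H + s − 2f) = 410 × (912.0 − 12) / (912.0 + 410 − 2 × 12) = 410 × 900.0 / 1298.0 ≈ 284.28 mm.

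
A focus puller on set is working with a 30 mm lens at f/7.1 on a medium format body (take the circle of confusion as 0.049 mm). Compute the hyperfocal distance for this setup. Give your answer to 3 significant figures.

Hyperfocal distance H = f²/(N·c) + f = 30²/(7.1 × 0.049) + 30 = 900/0.3479 + 30 ≈ 2617.0 mm ≈ 2.62 m.

2.62 m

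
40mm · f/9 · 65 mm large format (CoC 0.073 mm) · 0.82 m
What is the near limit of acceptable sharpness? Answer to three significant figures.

Hyperfocal distance H = f²/(N·c) + f = 40²/(9 × 0.073) + 40 = 1600/0.657 + 40 ≈ 2475.3 mm ≈ 2.475 m.
Near limit Dn = s·(H − f)/(H + s − 2f) = 820 × (2475.3 − 40) / (2475.3 + 820 − 2 × 40) = 820 × 2435.3 / 3215.3 ≈ 621.08 mm ≈ 0.621 m.

0.621 m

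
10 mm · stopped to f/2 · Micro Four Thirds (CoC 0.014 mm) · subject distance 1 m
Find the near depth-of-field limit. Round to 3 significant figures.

Hyperfocal distance H = f²/(N·c) + f = 10²/(2 × 0.014) + 10 = 100/0.028 + 10 ≈ 3581.4 mm ≈ 3.581 m.
Near limit Dn = s·(H − f)/(H + s − 2f) = 1000 × (3581.4 − 10) / (3581.4 + 1000 − 2 × 10) = 1000 × 3571.4 / 4561.4 ≈ 782.96 mm ≈ 0.783 m.

0.783 m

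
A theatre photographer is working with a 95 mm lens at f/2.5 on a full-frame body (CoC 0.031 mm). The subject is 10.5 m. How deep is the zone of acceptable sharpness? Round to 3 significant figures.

Hyperfocal distance H = f²/(N·c) + f = 95²/(2.5 × 0.031) + 95 = 9025/0.0775 + 95 ≈ 116546.6 mm ≈ 116.5 m.
Near limit Dn = s·(H − f)/(H + s − 2f) = 10500 × (116546.6 − 95) / (116546.6 + 10500 − 2 × 95) = 10500 × 116451.6 / 126856.6 ≈ 9638.8 mm.
Far limit Df = s·(H − f)/(H − s) = 10500 × (116546.6 − 95) / (116546.6 − 10500) = 10500 × 116451.6 / 106046.6 ≈ 11530.2 mm.
Depth of field = Df − Dn = 11530.2 − 9638.8 ≈ 1891.4 mm ≈ 1.89 m.

1.89 m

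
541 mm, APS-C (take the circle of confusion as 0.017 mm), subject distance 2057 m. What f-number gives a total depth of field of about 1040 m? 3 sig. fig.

f/2.00

Write h = H − f = f²/(N·c). The thin-lens limits are Dn = s·h/(h + (s−f)) and Df = s·h/(h − (s−f)), so DoF = Df − Dn = 2·s·(s−f)·h / (h² − (s−f)²).
That is a quadratic in h: DoF·h² − 2·s·(s−f)·h − DoF·(s−f)² = 0 ⇒ h = (s−f)·(s + √(s² + DoF²)) / DoF = 2056459 × (2057000 + √(2057000² + 1040000²)) / 1040000 = 2056459 × (2057000 + 2304962) / 1040000 ≈ 8625188 mm.
Then N = f²/(c·h) = 541² / (0.017 × 8625188) = 292681 / 146628 ≈ 2.00.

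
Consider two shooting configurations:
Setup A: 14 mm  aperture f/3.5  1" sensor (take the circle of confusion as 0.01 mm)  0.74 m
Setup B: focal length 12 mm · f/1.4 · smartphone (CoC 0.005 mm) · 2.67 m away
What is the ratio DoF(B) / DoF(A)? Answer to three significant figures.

Setup A: H = 14²/(3.5×0.01) + 14 ≈ 5614.0 mm; DoF = Df − Dn = 850.23 − 655.07 ≈ 195.16 mm.
Setup B: H = 12²/(1.4×0.005) + 12 ≈ 20583.4 mm; DoF = Df − Dn = 3066.18 − 2364.49 ≈ 701.69 mm.
Ratio = 701.69 / 195.16 ≈ 3.60.

3.60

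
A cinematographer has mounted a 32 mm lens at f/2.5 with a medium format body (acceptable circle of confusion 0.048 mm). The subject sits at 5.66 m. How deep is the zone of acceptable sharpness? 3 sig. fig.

13.2 m

Hyperfocal distance H = f²/(N·c) + f = 32²/(2.5 × 0.048) + 32 = 1024/0.12 + 32 ≈ 8565.3 mm ≈ 8.565 m.
Near limit Dn = s·(H − f)/(H + s − 2f) = 5660 × (8565.3 − 32) / (8565.3 + 5660 − 2 × 32) = 5660 × 8533.3 / 14161.3 ≈ 3411 mm.
Far limit Df = s·(H − f)/(H − s) = 5660 × (8565.3 − 32) / (8565.3 − 5660) = 5660 × 8533.3 / 2905.3 ≈ 16624 mm.
Depth of field = Df − Dn = 16624 − 3411 ≈ 13213 mm ≈ 13.2 m.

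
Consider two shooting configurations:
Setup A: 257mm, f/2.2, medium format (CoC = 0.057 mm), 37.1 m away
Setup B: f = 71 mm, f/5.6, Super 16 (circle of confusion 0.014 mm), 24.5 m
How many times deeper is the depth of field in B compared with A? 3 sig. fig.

Setup A: H = 257²/(2.2×0.057) + 257 ≈ 526963.5 mm; DoF = Df − Dn = 39890.3 − 34674.5 ≈ 5215.8 mm.
Setup B: H = 71²/(5.6×0.014) + 71 ≈ 64369.5 mm; DoF = Df − Dn = 39512 − 17755 ≈ 21757 mm.
Ratio = 21757 / 5215.8 ≈ 4.17.

4.17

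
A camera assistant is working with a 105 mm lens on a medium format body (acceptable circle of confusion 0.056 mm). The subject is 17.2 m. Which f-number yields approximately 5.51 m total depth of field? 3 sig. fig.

f/1.80

Write h = H − f = f²/(N·c). The thin-lens limits are Dn = s·h/(h + (s−f)) and Df = s·h/(h − (s−f)), so DoF = Df − Dn = 2·s·(s−f)·h / (h² − (s−f)²).
That is a quadratic in h: DoF·h² − 2·s·(s−f)·h − DoF·(s−f)² = 0 ⇒ h = (s−f)·(s + √(s² + DoF²)) / DoF = 17095 × (17200 + √(17200² + 5510²)) / 5510 = 17095 × (17200 + 18061.0) / 5510 ≈ 109399 mm.
Then N = f²/(c·h) = 105² / (0.056 × 109399) = 11025 / 6126.3 ≈ 1.80.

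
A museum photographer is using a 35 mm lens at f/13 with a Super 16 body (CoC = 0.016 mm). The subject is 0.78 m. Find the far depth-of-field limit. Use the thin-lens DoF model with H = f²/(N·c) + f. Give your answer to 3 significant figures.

Hyperfocal distance H = f²/(N·c) + f = 35²/(13 × 0.016) + 35 = 1225/0.208 + 35 ≈ 5924.4 mm ≈ 5.924 m.
Far limit Df = s·(H − f)/(H − s) = 780 × (5924.4 − 35) / (5924.4 − 780) = 780 × 5889.4 / 5144.4 ≈ 892.96 mm ≈ 0.893 m.

0.893 m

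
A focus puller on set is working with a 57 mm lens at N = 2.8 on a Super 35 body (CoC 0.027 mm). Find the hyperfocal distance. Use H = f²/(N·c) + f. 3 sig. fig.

Hyperfocal distance H = f²/(N·c) + f = 57²/(2.8 × 0.027) + 57 = 3249/0.0756 + 57 ≈ 43033.2 mm ≈ 43.0 m.

43.0 m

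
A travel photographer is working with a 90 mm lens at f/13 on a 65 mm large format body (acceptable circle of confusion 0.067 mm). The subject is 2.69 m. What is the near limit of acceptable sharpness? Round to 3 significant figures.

Hyperfocal distance H = f²/(N·c) + f = 90²/(13 × 0.067) + 90 = 8100/0.871 + 90 ≈ 9389.7 mm ≈ 9.390 m.
Near limit Dn = s·(H − f)/(H + s − 2f) = 2690 × (9389.7 − 90) / (9389.7 + 2690 − 2 × 90) = 2690 × 9299.7 / 11899.7 ≈ 2102.3 mm ≈ 2.10 m.

2.10 m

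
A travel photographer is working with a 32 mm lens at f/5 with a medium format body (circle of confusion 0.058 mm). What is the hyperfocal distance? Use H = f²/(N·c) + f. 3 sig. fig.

Hyperfocal distance H = f²/(N·c) + f = 32²/(5 × 0.058) + 32 = 1024/0.29 + 32 ≈ 3563.0 mm ≈ 3.56 m.

3.56 m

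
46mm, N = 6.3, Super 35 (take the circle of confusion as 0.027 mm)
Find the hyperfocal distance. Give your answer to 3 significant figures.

Hyperfocal distance H = f²/(N·c) + f = 46²/(6.3 × 0.027) + 46 = 2116/0.1701 + 46 ≈ 12485.7 mm ≈ 12.5 m.

12.5 m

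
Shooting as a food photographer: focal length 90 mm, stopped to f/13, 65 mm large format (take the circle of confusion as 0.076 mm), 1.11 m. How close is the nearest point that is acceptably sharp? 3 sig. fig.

Hyperfocal distance H = f²/(N·c) + f = 90²/(13 × 0.076) + 90 = 8100/0.988 + 90 ≈ 8288.4 mm ≈ 8.288 m.
Near limit Dn = s·(H − f)/(H + s − 2f) = 1110 × (8288.4 − 90) / (8288.4 + 1110 − 2 × 90) = 1110 × 8198.4 / 9218.4 ≈ 987.18 mm ≈ 0.987 m.

0.987 m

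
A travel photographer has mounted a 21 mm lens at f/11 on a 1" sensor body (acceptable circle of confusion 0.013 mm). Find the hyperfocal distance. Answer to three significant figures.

Hyperfocal distance H = f²/(N·c) + f = 21²/(11 × 0.013) + 21 = 441/0.143 + 21 ≈ 3104.9 mm ≈ 3.10 m.

3.10 m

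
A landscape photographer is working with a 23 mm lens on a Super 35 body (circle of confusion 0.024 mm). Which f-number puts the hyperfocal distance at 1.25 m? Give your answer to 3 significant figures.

f/18

Rearrange H = f²/(N·c) + f for N: N = f² / ((H − f)·c).
N = 23² / ((1250 − 23) × 0.024) = 529 / 29.45 ≈ 18.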